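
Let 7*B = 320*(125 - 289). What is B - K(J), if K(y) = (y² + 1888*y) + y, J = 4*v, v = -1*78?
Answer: 3391688/7 ≈ 4.8453e+5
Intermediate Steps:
v = -78
B = -52480/7 (B = (320*(125 - 289))/7 = (320*(-164))/7 = (⅐)*(-52480) = -52480/7 ≈ -7497.1)
J = -312 (J = 4*(-78) = -312)
K(y) = y² + 1889*y
B - K(J) = -52480/7 - (-312)*(1889 - 312) = -52480/7 - (-312)*1577 = -52480/7 - 1*(-492024) = -52480/7 + 492024 = 3391688/7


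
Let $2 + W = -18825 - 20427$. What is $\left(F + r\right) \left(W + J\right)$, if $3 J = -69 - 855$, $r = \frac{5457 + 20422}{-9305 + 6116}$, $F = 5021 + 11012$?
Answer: $- \frac{2021751049196}{3189} \approx -6.3398 \cdot 10^{8}$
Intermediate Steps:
$F = 16033$
$r = - \frac{25879}{3189}$ ($r = \frac{25879}{-3189} = 25879 \left(- \frac{1}{3189}\right) = - \frac{25879}{3189} \approx -8.1151$)
$J = -308$ ($J = \frac{-69 - 855}{3} = \frac{1}{3} \left(-924\right) = -308$)
$W = -39254$ ($W = -2 - 39252 = -39254$)
$\left(F + r\right) \left(W + J\right) = \left(16033 - \frac{25879}{3189}\right) \left(-39254 - 308\right) = \frac{51103358}{3189} \left(-39562\right) = - \frac{2021751049196}{3189}$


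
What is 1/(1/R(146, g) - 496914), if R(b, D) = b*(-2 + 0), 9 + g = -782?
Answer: -292/145098889 ≈ -2.0124e-6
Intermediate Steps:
g = -791 (g = -9 - 782 = -791)
R(b, D) = -2*b (R(b, D) = b*(-2) = -2*b)
1/(1/R(146, g) - 496914) = 1/(1/(-2*146) - 496914) = 1/(1/(-292) - 496914) = 1/(-1/292 - 496914) = 1/(-145098889/292) = -292/145098889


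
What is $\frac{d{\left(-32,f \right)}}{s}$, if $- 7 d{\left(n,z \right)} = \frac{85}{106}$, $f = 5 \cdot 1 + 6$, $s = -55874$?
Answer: $\frac{85}{41458508} \approx 2.0502 \cdot 10^{-6}$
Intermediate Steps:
$f = 11$ ($f = 5 + 6 = 11$)
$d{\left(n,z \right)} = - \frac{85}{742}$ ($d{\left(n,z \right)} = - \frac{85 \cdot \frac{1}{106}}{7} = \left(- \frac{1}{7}\right) \frac{85}{106} = - \frac{85}{742}$)
$\frac{d{\left(-32,f \right)}}{s} = - \frac{85}{742 \left(-55874\right)} = \left(- \frac{85}{742}\right) \left(- \frac{1}{55874}\right) = \frac{85}{41458508}$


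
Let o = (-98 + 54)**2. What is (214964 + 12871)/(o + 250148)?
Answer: 75945/84028 ≈ 0.90381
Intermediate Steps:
o = 1936 (o = (-44)**2 = 1936)
(214964 + 12871)/(o + 250148) = (214964 + 12871)/(1936 + 250148) = 227835/252084 = 227835*(1/252084) = 75945/84028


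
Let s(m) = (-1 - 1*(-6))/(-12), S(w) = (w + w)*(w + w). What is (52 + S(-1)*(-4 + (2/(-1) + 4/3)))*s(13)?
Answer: -125/9 ≈ -13.889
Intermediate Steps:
S(w) = 4*w**2 (S(w) = (2*w)*(2*w) = 4*w**2)
s(m) = -5/12 (s(m) = (-1 + 6)*(-1/12) = 5*(-1/12) = -5/12)
(52 + S(-1)*(-4 + (2/(-1) + 4/3)))*s(13) = (52 + (4*(-1)**2)*(-4 + (2/(-1) + 4/3)))*(-5/12) = (52 + (4*1)*(-4 + (2*(-1) + 4*(1/3))))*(-5/12) = (52 + 4*(-4 + (-2 + 4/3)))*(-5/12) = (52 + 4*(-4 - 2/3))*(-5/12) = (52 + 4*(-14/3))*(-5/12) = (52 - 56/3)*(-5/12) = (100/3)*(-5/12) = -125/9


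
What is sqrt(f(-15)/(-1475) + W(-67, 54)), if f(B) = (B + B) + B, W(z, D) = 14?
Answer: sqrt(1221005)/295 ≈ 3.7457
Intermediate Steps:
f(B) = 3*B (f(B) = 2*B + B = 3*B)
sqrt(f(-15)/(-1475) + W(-67, 54)) = sqrt((3*(-15))/(-1475) + 14) = sqrt(-45*(-1/1475) + 14) = sqrt(9/295 + 14) = sqrt(4139/295) = sqrt(1221005)/295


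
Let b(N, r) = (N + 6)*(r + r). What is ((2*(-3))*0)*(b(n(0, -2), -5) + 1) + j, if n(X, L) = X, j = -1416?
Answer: -1416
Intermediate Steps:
b(N, r) = 2*r*(6 + N) (b(N, r) = (6 + N)*(2*r) = 2*r*(6 + N))
((2*(-3))*0)*(b(n(0, -2), -5) + 1) + j = ((2*(-3))*0)*(2*(-5)*(6 + 0) + 1) - 1416 = (-6*0)*(2*(-5)*6 + 1) - 1416 = 0*(-60 + 1) - 1416 = 0*(-59) - 1416 = 0 - 1416 = -1416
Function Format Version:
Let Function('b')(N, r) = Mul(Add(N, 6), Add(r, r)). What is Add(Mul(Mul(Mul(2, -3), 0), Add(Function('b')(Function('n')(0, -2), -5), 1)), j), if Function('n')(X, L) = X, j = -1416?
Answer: -1416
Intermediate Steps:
Function('b')(N, r) = Mul(2, r, Add(6, N)) (Function('b')(N, r) = Mul(Add(6, N), Mul(2, r)) = Mul(2, r, Add(6, N)))
Add(Mul(Mul(Mul(2, -3), 0), Add(Function('b')(Function('n')(0, -2), -5), 1)), j) = Add(Mul(Mul(Mul(2, -3), 0), Add(Mul(2, -5, Add(6, 0)), 1)), -1416) = Add(Mul(Mul(-6, 0), Add(Mul(2, -5, 6), 1)), -1416) = Add(Mul(0, Add(-60, 1)), -1416) = Add(Mul(0, -59), -1416) = Add(0, -1416) = -1416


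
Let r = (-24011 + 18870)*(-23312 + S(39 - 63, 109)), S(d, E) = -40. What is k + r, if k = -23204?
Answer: 120029428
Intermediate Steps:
r = 120052632 (r = (-24011 + 18870)*(-23312 - 40) = -5141*(-23352) = 120052632)
k + r = -23204 + 120052632 = 120029428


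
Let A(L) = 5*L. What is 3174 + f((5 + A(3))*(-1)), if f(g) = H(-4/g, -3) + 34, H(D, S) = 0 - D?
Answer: 16039/5 ≈ 3207.8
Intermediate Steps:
H(D, S) = -D
f(g) = 34 + 4/g (f(g) = -(-4)/g + 34 = 4/g + 34 = 34 + 4/g)
3174 + f((5 + A(3))*(-1)) = 3174 + (34 + 4/(((5 + 5*3)*(-1)))) = 3174 + (34 + 4/(((5 + 15)*(-1)))) = 3174 + (34 + 4/((20*(-1)))) = 3174 + (34 + 4/(-20)) = 3174 + (34 + 4*(-1/20)) = 3174 + (34 - ⅕) = 3174 + 169/5 = 16039/5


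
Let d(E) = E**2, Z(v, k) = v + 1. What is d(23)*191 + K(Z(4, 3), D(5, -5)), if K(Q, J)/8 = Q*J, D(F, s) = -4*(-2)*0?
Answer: 101039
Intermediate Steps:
Z(v, k) = 1 + v
D(F, s) = 0 (D(F, s) = 8*0 = 0)
K(Q, J) = 8*J*Q (K(Q, J) = 8*(Q*J) = 8*(J*Q) = 8*J*Q)
d(23)*191 + K(Z(4, 3), D(5, -5)) = 23**2*191 + 8*0*(1 + 4) = 529*191 + 8*0*5 = 101039 + 0 = 101039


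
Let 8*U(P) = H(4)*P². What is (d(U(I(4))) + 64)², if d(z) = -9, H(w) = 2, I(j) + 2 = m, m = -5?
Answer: 3025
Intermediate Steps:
I(j) = -7 (I(j) = -2 - 5 = -7)
U(P) = P²/4 (U(P) = (2*P²)/8 = P²/4)
(d(U(I(4))) + 64)² = (-9 + 64)² = 55² = 3025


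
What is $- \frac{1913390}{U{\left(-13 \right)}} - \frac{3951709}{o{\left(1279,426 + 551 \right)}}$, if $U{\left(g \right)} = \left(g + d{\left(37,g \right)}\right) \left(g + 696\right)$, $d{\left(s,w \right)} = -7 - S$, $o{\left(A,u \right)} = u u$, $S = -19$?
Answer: $\frac{1823687226063}{651943307} \approx 2797.3$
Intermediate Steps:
$o{\left(A,u \right)} = u^{2}$
$d{\left(s,w \right)} = 12$ ($d{\left(s,w \right)} = -7 - -19 = -7 + 19 = 12$)
$U{\left(g \right)} = \left(12 + g\right) \left(696 + g\right)$ ($U{\left(g \right)} = \left(g + 12\right) \left(g + 696\right) = \left(12 + g\right) \left(696 + g\right)$)
$- \frac{1913390}{U{\left(-13 \right)}} - \frac{3951709}{o{\left(1279,426 + 551 \right)}} = - \frac{1913390}{8352 + \left(-13\right)^{2} + 708 \left(-13\right)} - \frac{3951709}{\left(426 + 551\right)^{2}} = - \frac{1913390}{8352 + 169 - 9204} - \frac{3951709}{977^{2}} = - \frac{1913390}{-683} - \frac{3951709}{954529} = \left(-1913390\right) \left(- \frac{1}{683}\right) - \frac{3951709}{954529} = \frac{1913390}{683} - \frac{3951709}{954529} = \frac{1823687226063}{651943307}$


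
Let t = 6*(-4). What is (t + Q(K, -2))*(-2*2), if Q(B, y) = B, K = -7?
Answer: 124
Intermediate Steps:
t = -24
(t + Q(K, -2))*(-2*2) = (-24 - 7)*(-2*2) = -31*(-4) = 124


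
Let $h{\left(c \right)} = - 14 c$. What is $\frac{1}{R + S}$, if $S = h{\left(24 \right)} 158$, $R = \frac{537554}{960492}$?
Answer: $- \frac{480246}{25495030871} \approx -1.8837 \cdot 10^{-5}$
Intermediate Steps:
$R = \frac{268777}{480246}$ ($R = 537554 \cdot \frac{1}{960492} = \frac{268777}{480246} \approx 0.55967$)
$S = -53088$ ($S = \left(-14\right) 24 \cdot 158 = \left(-336\right) 158 = -53088$)
$\frac{1}{R + S} = \frac{1}{\frac{268777}{480246} - 53088} = \frac{1}{- \frac{25495030871}{480246}} = - \frac{480246}{25495030871}$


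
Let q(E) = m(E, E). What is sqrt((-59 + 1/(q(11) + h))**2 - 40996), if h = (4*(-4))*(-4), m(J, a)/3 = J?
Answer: 24*I*sqrt(612830)/97 ≈ 193.69*I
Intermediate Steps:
m(J, a) = 3*J
q(E) = 3*E
h = 64 (h = -16*(-4) = 64)
sqrt((-59 + 1/(q(11) + h))**2 - 40996) = sqrt((-59 + 1/(3*11 + 64))**2 - 40996) = sqrt((-59 + 1/(33 + 64))**2 - 40996) = sqrt((-59 + 1/97)**2 - 40996) = sqrt((-5722/97)**2 - 40996) = sqrt(32741284/9409 - 40996) = sqrt(-352990080/9409) = 24*I*sqrt(612830)/97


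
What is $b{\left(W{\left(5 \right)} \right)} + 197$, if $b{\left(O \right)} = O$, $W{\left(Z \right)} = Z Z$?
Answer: $222$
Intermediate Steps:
$W{\left(Z \right)} = Z^{2}$
$b{\left(W{\left(5 \right)} \right)} + 197 = 5^{2} + 197 = 25 + 197 = 222$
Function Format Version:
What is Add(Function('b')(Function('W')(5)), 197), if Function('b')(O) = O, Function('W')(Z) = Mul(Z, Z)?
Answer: 222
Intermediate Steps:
Function('W')(Z) = Pow(Z, 2)
Add(Function('b')(Function('W')(5)), 197) = Add(Pow(5, 2), 197) = Add(25, 197) = 222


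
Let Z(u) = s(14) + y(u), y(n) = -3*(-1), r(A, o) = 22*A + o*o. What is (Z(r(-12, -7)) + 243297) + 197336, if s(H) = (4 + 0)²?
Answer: 440652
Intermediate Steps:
r(A, o) = o² + 22*A (r(A, o) = 22*A + o² = o² + 22*A)
s(H) = 16 (s(H) = 4² = 16)
y(n) = 3
Z(u) = 19 (Z(u) = 16 + 3 = 19)
(Z(r(-12, -7)) + 243297) + 197336 = (19 + 243297) + 197336 = 243316 + 197336 = 440652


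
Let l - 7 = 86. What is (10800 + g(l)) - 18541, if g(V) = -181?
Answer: -7922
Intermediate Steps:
l = 93 (l = 7 + 86 = 93)
(10800 + g(l)) - 18541 = (10800 - 181) - 18541 = 10619 - 18541 = -7922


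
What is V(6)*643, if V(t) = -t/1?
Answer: -3858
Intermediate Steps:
V(t) = -t (V(t) = -t*1 = -t)
V(6)*643 = -1*6*643 = -6*643 = -3858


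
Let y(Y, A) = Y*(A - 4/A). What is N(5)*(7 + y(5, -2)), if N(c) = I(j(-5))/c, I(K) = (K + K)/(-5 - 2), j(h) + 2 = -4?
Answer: 12/5 ≈ 2.4000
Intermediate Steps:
j(h) = -6 (j(h) = -2 - 4 = -6)
I(K) = -2*K/7 (I(K) = (2*K)/(-7) = (2*K)*(-⅐) = -2*K/7)
N(c) = 12/(7*c) (N(c) = (-2/7*(-6))/c = 12/(7*c))
N(5)*(7 + y(5, -2)) = ((12/7)/5)*(7 + 5*(-4 + (-2)²)/(-2)) = ((12/7)*(⅕))*(7 + 5*(-½)*(-4 + 4)) = 12*(7 + 5*(-½)*0)/35 = 12*(7 + 0)/35 = (12/35)*7 = 12/5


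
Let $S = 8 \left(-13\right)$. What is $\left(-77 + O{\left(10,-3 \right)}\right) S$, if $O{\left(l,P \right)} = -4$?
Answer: $8424$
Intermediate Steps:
$S = -104$
$\left(-77 + O{\left(10,-3 \right)}\right) S = \left(-77 - 4\right) \left(-104\right) = \left(-81\right) \left(-104\right) = 8424$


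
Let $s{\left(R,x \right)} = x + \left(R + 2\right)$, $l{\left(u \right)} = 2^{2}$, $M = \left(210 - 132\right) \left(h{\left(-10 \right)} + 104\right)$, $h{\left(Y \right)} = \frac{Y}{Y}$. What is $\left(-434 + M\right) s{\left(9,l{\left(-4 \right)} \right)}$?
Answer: $116340$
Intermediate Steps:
$h{\left(Y \right)} = 1$
$M = 8190$ ($M = \left(210 - 132\right) \left(1 + 104\right) = 78 \cdot 105 = 8190$)
$l{\left(u \right)} = 4$
$s{\left(R,x \right)} = 2 + R + x$ ($s{\left(R,x \right)} = x + \left(2 + R\right) = 2 + R + x$)
$\left(-434 + M\right) s{\left(9,l{\left(-4 \right)} \right)} = \left(-434 + 8190\right) \left(2 + 9 + 4\right) = 7756 \cdot 15 = 116340$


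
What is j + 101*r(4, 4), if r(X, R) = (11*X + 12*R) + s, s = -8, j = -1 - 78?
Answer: 8405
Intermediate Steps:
j = -79
r(X, R) = -8 + 11*X + 12*R (r(X, R) = (11*X + 12*R) - 8 = -8 + 11*X + 12*R)
j + 101*r(4, 4) = -79 + 101*(-8 + 11*4 + 12*4) = -79 + 101*(-8 + 44 + 48) = -79 + 101*84 = -79 + 8484 = 8405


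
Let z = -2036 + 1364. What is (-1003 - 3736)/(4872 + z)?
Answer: -677/600 ≈ -1.1283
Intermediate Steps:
z = -672
(-1003 - 3736)/(4872 + z) = (-1003 - 3736)/(4872 - 672) = -4739/4200 = -4739*1/4200 = -677/600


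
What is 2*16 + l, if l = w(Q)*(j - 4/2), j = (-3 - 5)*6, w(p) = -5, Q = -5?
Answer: 282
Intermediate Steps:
j = -48 (j = -8*6 = -48)
l = 250 (l = -5*(-48 - 4/2) = -5*(-48 - 4*½) = -5*(-48 - 2) = -5*(-50) = 250)
2*16 + l = 2*16 + 250 = 32 + 250 = 282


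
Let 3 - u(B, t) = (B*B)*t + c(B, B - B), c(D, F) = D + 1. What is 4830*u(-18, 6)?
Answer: -9292920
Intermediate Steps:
c(D, F) = 1 + D
u(B, t) = 2 - B - t*B**2 (u(B, t) = 3 - ((B*B)*t + (1 + B)) = 3 - (B**2*t + (1 + B)) = 3 - (t*B**2 + (1 + B)) = 3 - (1 + B + t*B**2) = 3 + (-1 - B - t*B**2) = 2 - B - t*B**2)
4830*u(-18, 6) = 4830*(2 - 1*(-18) - 1*6*(-18)**2) = 4830*(2 + 18 - 1*6*324) = 4830*(2 + 18 - 1944) = 4830*(-1924) = -9292920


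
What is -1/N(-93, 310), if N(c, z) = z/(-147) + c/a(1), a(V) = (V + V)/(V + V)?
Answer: 147/13981 ≈ 0.010514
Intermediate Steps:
a(V) = 1 (a(V) = (2*V)/((2*V)) = (2*V)*(1/(2*V)) = 1)
N(c, z) = c - z/147 (N(c, z) = z/(-147) + c/1 = z*(-1/147) + c*1 = -z/147 + c = c - z/147)
-1/N(-93, 310) = -1/(-93 - 1/147*310) = -1/(-93 - 310/147) = -1/(-13981/147) = -1*(-147/13981) = 147/13981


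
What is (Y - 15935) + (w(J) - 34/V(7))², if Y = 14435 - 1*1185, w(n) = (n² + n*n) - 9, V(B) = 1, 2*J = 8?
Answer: -2564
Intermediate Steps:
J = 4 (J = (½)*8 = 4)
w(n) = -9 + 2*n² (w(n) = (n² + n²) - 9 = 2*n² - 9 = -9 + 2*n²)
Y = 13250 (Y = 14435 - 1185 = 13250)
(Y - 15935) + (w(J) - 34/V(7))² = (13250 - 15935) + ((-9 + 2*4²) - 34/1)² = -2685 + ((-9 + 2*16) - 34*1)² = -2685 + ((-9 + 32) - 34)² = -2685 + (23 - 34)² = -2685 + (-11)² = -2685 + 121 = -2564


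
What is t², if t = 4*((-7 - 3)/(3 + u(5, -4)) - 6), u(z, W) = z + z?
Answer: 123904/169 ≈ 733.16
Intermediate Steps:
u(z, W) = 2*z
t = -352/13 (t = 4*((-7 - 3)/(3 + 2*5) - 6) = 4*(-10/(3 + 10) - 6) = 4*(-10/13 - 6) = 4*(-88/13) = -352/13 ≈ -27.077)
t² = (-352/13)² = 123904/169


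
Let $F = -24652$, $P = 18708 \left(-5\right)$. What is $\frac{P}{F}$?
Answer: $\frac{23385}{6163} \approx 3.7944$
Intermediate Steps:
$P = -93540$
$\frac{P}{F} = - \frac{93540}{-24652} = \left(-93540\right) \left(- \frac{1}{24652}\right) = \frac{23385}{6163}$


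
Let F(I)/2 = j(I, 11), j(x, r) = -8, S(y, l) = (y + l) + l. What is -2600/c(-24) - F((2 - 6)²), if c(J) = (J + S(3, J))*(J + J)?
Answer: 6299/414 ≈ 15.215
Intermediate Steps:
S(y, l) = y + 2*l (S(y, l) = (l + y) + l = y + 2*l)
F(I) = -16 (F(I) = 2*(-8) = -16)
c(J) = 2*J*(3 + 3*J) (c(J) = (J + (3 + 2*J))*(J + J) = (3 + 3*J)*(2*J) = 2*J*(3 + 3*J))
-2600/c(-24) - F((2 - 6)²) = -2600*(-1/(144*(1 - 24))) - 1*(-16) = -2600/(6*(-24)*(-23)) + 16 = -2600/3312 + 16 = -2600*1/3312 + 16 = -325/414 + 16 = 6299/414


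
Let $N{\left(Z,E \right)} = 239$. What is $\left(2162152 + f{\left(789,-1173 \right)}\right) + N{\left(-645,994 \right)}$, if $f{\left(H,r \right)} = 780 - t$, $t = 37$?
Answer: $2163134$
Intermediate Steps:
$f{\left(H,r \right)} = 743$ ($f{\left(H,r \right)} = 780 - 37 = 743$)
$\left(2162152 + f{\left(789,-1173 \right)}\right) + N{\left(-645,994 \right)} = \left(2162152 + 743\right) + 239 = 2162895 + 239 = 2163134$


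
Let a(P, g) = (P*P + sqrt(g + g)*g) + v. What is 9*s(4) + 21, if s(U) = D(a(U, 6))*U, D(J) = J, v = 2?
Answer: 669 + 432*sqrt(3) ≈ 1417.2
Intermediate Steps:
a(P, g) = 2 + P**2 + sqrt(2)*g**(3/2) (a(P, g) = (P*P + sqrt(g + g)*g) + 2 = (P**2 + sqrt(2*g)*g) + 2 = (P**2 + (sqrt(2)*sqrt(g))*g) + 2 = (P**2 + sqrt(2)*g**(3/2)) + 2 = 2 + P**2 + sqrt(2)*g**(3/2))
s(U) = U*(2 + U**2 + 12*sqrt(3)) (s(U) = (2 + U**2 + sqrt(2)*6**(3/2))*U = (2 + U**2 + sqrt(2)*(6*sqrt(6)))*U = (2 + U**2 + 12*sqrt(3))*U = U*(2 + U**2 + 12*sqrt(3)))
9*s(4) + 21 = 9*(4*(2 + 4**2 + 12*sqrt(3))) + 21 = 9*(4*(2 + 16 + 12*sqrt(3))) + 21 = 9*(4*(18 + 12*sqrt(3))) + 21 = 9*(72 + 48*sqrt(3)) + 21 = (648 + 432*sqrt(3)) + 21 = 669 + 432*sqrt(3)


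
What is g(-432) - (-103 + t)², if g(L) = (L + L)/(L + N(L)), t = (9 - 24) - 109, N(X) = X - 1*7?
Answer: -44880895/871 ≈ -51528.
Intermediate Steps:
N(X) = -7 + X (N(X) = X - 7 = -7 + X)
t = -124 (t = -15 - 109 = -124)
g(L) = 2*L/(-7 + 2*L) (g(L) = (L + L)/(L + (-7 + L)) = (2*L)/(-7 + 2*L) = 2*L/(-7 + 2*L))
g(-432) - (-103 + t)² = 2*(-432)/(-7 + 2*(-432)) - (-103 - 124)² = 2*(-432)/(-7 - 864) - 1*(-227)² = 2*(-432)/(-871) - 1*51529 = 2*(-432)*(-1/871) - 51529 = 864/871 - 51529 = -44880895/871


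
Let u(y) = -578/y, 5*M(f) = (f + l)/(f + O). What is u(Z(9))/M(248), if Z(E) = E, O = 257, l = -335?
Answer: 1459450/783 ≈ 1863.9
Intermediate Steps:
M(f) = (-335 + f)/(5*(257 + f)) (M(f) = ((f - 335)/(f + 257))/5 = ((-335 + f)/(257 + f))/5 = (-335 + f)/(5*(257 + f)))
u(Z(9))/M(248) = (-578/9)/(((-335 + 248)/(5*(257 + 248)))) = (-578*⅑)/(((⅕)*(-87)/505)) = -578/(9*((⅕)*(1/505)*(-87))) = -578/(9*(-87/2525)) = -578/9*(-2525/87) = 1459450/783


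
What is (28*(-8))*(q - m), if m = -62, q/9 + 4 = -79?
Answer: 153440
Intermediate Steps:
q = -747 (q = -36 + 9*(-79) = -36 - 711 = -747)
(28*(-8))*(q - m) = (28*(-8))*(-747 - 1*(-62)) = -224*(-747 + 62) = -224*(-685) = 153440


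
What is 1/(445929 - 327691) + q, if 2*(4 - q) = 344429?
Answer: -10180912549/59119 ≈ -1.7221e+5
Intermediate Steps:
q = -344421/2 (q = 4 - ½*344429 = 4 - 344429/2 = -344421/2 ≈ -1.7221e+5)
1/(445929 - 327691) + q = 1/(445929 - 327691) - 344421/2 = 1/118238 - 344421/2 = -10180912549/59119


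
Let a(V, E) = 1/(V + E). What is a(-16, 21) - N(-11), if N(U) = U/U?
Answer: -⅘ ≈ -0.80000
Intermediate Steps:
N(U) = 1
a(V, E) = 1/(E + V)
a(-16, 21) - N(-11) = 1/(21 - 16) - 1*1 = 1/5 - 1 = ⅕ - 1 = -⅘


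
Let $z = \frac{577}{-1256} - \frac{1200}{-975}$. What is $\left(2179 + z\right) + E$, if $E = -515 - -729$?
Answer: $\frac{39085499}{16328} \approx 2393.8$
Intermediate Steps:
$E = 214$ ($E = -515 + 729 = 214$)
$z = \frac{12595}{16328}$ ($z = 577 \left(- \frac{1}{1256}\right) - - \frac{16}{13} = - \frac{577}{1256} + \frac{16}{13} = \frac{12595}{16328} \approx 0.77137$)
$\left(2179 + z\right) + E = \left(2179 + \frac{12595}{16328}\right) + 214 = \frac{35591307}{16328} + 214 = \frac{39085499}{16328}$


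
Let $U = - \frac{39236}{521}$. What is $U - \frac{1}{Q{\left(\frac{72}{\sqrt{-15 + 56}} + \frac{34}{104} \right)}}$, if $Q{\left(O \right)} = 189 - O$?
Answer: $- \frac{154305173976992}{2048815320025} - \frac{194688 \sqrt{41}}{3932467025} \approx -75.315$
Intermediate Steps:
$U = - \frac{39236}{521}$ ($U = \left(-39236\right) \frac{1}{521} = - \frac{39236}{521} \approx -75.309$)
$U - \frac{1}{Q{\left(\frac{72}{\sqrt{-15 + 56}} + \frac{34}{104} \right)}} = - \frac{39236}{521} - \frac{1}{189 - \left(\frac{72}{\sqrt{-15 + 56}} + \frac{34}{104}\right)} = - \frac{39236}{521} - \frac{1}{189 - \left(\frac{72}{\sqrt{41}} + 34 \cdot \frac{1}{104}\right)} = - \frac{39236}{521} - \frac{1}{189 - \left(72 \frac{\sqrt{41}}{41} + \frac{17}{52}\right)} = - \frac{39236}{521} - \frac{1}{189 - \left(\frac{72 \sqrt{41}}{41} + \frac{17}{52}\right)} = - \frac{39236}{521} - \frac{1}{189 - \left(\frac{17}{52} + \frac{72 \sqrt{41}}{41}\right)} = - \frac{39236}{521} - \frac{1}{\frac{9811}{52} - \frac{72 \sqrt{41}}{41}}$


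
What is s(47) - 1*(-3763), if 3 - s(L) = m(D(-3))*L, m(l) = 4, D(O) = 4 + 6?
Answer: 3578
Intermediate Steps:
D(O) = 10
s(L) = 3 - 4*L
s(47) - 1*(-3763) = (3 - 4*47) - 1*(-3763) = (3 - 188) + 3763 = -185 + 3763 = 3578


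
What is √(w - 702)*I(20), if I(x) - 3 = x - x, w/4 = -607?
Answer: 3*I*√3130 ≈ 167.84*I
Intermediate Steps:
w = -2428 (w = 4*(-607) = -2428)
I(x) = 3 (I(x) = 3 + (x - x) = 3 + 0 = 3)
√(w - 702)*I(20) = √(-2428 - 702)*3 = √(-3130)*3 = (I*√3130)*3 = 3*I*√3130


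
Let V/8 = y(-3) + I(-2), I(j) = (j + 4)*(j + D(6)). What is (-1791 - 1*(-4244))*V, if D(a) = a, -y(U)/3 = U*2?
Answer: 510224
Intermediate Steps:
y(U) = -6*U (y(U) = -3*U*2 = -6*U)
I(j) = (4 + j)*(6 + j) (I(j) = (j + 4)*(j + 6) = (4 + j)*(6 + j))
V = 208 (V = 8*(-6*(-3) + (24 + (-2)² + 10*(-2))) = 8*(18 + (24 + 4 - 20)) = 8*(18 + 8) = 8*26 = 208)
(-1791 - 1*(-4244))*V = (-1791 - 1*(-4244))*208 = (-1791 + 4244)*208 = 2453*208 = 510224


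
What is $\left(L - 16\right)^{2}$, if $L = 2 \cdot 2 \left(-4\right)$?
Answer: $1024$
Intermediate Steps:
$L = -16$ ($L = 4 \left(-4\right) = -16$)
$\left(L - 16\right)^{2} = \left(-16 - 16\right)^{2} = \left(-32\right)^{2} = 1024$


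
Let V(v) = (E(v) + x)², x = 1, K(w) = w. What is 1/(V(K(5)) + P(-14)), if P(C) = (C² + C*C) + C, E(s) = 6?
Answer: 1/427 ≈ 0.0023419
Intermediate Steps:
V(v) = 49 (V(v) = (6 + 1)² = 7² = 49)
P(C) = C + 2*C² (P(C) = (C² + C²) + C = 2*C² + C = C + 2*C²)
1/(V(K(5)) + P(-14)) = 1/(49 - 14*(1 + 2*(-14))) = 1/(49 - 14*(1 - 28)) = 1/(49 - 14*(-27)) = 1/(49 + 378) = 1/427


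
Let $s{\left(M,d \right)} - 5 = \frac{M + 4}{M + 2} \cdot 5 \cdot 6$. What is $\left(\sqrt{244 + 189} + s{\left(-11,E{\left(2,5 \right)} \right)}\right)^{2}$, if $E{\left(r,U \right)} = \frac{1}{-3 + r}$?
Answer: $\frac{11122}{9} + \frac{170 \sqrt{433}}{3} \approx 2414.9$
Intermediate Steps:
$s{\left(M,d \right)} = 5 + \frac{30 \left(4 + M\right)}{2 + M}$ ($s{\left(M,d \right)} = 5 + \frac{M + 4}{M + 2} \cdot 5 \cdot 6 = 5 + \frac{4 + M}{2 + M} 5 \cdot 6 = 5 + \frac{5 \left(4 + M\right)}{2 + M} 6 = 5 + \frac{30 \left(4 + M\right)}{2 + M}$)
$\left(\sqrt{244 + 189} + s{\left(-11,E{\left(2,5 \right)} \right)}\right)^{2} = \left(\sqrt{244 + 189} + \frac{5 \left(26 + 7 \left(-11\right)\right)}{2 - 11}\right)^{2} = \left(\sqrt{433} + \frac{5 \left(26 - 77\right)}{-9}\right)^{2} = \left(\sqrt{433} + 5 \left(- \frac{1}{9}\right) \left(-51\right)\right)^{2} = \left(\sqrt{433} + \frac{85}{3}\right)^{2} = \left(\frac{85}{3} + \sqrt{433}\right)^{2}$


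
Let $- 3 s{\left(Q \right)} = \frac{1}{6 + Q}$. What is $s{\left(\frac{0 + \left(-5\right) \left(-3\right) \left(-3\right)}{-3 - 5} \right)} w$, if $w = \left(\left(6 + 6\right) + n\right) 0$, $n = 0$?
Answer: $0$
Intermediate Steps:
$s{\left(Q \right)} = - \frac{1}{3 \left(6 + Q\right)}$
$w = 0$ ($w = \left(\left(6 + 6\right) + 0\right) 0 = \left(12 + 0\right) 0 = 12 \cdot 0 = 0$)
$s{\left(\frac{0 + \left(-5\right) \left(-3\right) \left(-3\right)}{-3 - 5} \right)} w = - \frac{1}{18 + 3 \frac{0 + \left(-5\right) \left(-3\right) \left(-3\right)}{-3 - 5}} \cdot 0 = - \frac{1}{18 + 3 \frac{0 + 15 \left(-3\right)}{-8}} \cdot 0 = - \frac{1}{18 + 3 \left(0 - 45\right) \left(- \frac{1}{8}\right)} 0 = - \frac{1}{18 + 3 \left(\left(-45\right) \left(- \frac{1}{8}\right)\right)} 0 = - \frac{1}{18 + 3 \cdot \frac{45}{8}} \cdot 0 = - \frac{1}{18 + \frac{135}{8}} \cdot 0 = - \frac{1}{\frac{279}{8}} \cdot 0 = \left(-1\right) \frac{8}{279} \cdot 0 = \left(- \frac{8}{279}\right) 0 = 0$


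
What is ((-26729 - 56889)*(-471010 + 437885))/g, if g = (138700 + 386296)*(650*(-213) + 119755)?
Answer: -276984625/981480022 ≈ -0.28221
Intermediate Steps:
g = -9814800220 (g = 524996*(-138450 + 119755) = 524996*(-18695) = -9814800220)
((-26729 - 56889)*(-471010 + 437885))/g = ((-26729 - 56889)*(-471010 + 437885))/(-9814800220) = -83618*(-33125)*(-1/9814800220) = 2769846250*(-1/9814800220) = -276984625/981480022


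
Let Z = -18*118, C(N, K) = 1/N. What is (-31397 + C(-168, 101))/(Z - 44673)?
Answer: 5274697/7861896 ≈ 0.67092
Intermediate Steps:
Z = -2124
(-31397 + C(-168, 101))/(Z - 44673) = (-31397 + 1/(-168))/(-2124 - 44673) = (-31397 - 1/168)/(-46797) = -5274697/168*(-1/46797) = 5274697/7861896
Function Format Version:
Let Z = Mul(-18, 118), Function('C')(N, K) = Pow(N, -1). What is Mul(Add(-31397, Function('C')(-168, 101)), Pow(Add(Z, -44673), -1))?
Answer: Rational(5274697, 7861896) ≈ 0.67092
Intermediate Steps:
Z = -2124
Mul(Add(-31397, Function('C')(-168, 101)), Pow(Add(Z, -44673), -1)) = Mul(Add(-31397, Pow(-168, -1)), Pow(Add(-2124, -44673), -1)) = Mul(Add(-31397, Rational(-1, 168)), Pow(-46797, -1)) = Mul(Rational(-5274697, 168), Rational(-1, 46797)) = Rational(5274697, 7861896)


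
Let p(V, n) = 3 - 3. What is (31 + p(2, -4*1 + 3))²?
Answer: 961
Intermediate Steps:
p(V, n) = 0
(31 + p(2, -4*1 + 3))² = (31 + 0)² = 31² = 961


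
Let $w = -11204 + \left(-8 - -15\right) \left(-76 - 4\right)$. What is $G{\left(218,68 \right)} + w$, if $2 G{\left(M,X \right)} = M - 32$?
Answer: $-11671$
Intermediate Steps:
$G{\left(M,X \right)} = -16 + \frac{M}{2}$ ($G{\left(M,X \right)} = \frac{M - 32}{2} = \frac{-32 + M}{2} = -16 + \frac{M}{2}$)
$w = -11764$ ($w = -11204 + \left(-8 + 15\right) \left(-80\right) = -11204 + 7 \left(-80\right) = -11204 - 560 = -11764$)
$G{\left(218,68 \right)} + w = \left(-16 + \frac{1}{2} \cdot 218\right) - 11764 = \left(-16 + 109\right) - 11764 = 93 - 11764 = -11671$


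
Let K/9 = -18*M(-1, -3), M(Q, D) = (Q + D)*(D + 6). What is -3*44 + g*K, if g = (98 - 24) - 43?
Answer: 60132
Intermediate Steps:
M(Q, D) = (6 + D)*(D + Q) (M(Q, D) = (D + Q)*(6 + D) = (6 + D)*(D + Q))
g = 31 (g = 74 - 43 = 31)
K = 1944 (K = 9*(-18*((-3)² + 6*(-3) + 6*(-1) - 3*(-1))) = 9*(-18*(9 - 18 - 6 + 3)) = 9*(-18*(-12)) = 9*216 = 1944)
-3*44 + g*K = -3*44 + 31*1944 = -132 + 60264 = 60132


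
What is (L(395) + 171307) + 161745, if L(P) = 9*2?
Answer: 333070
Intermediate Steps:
L(P) = 18
(L(395) + 171307) + 161745 = (18 + 171307) + 161745 = 171325 + 161745 = 333070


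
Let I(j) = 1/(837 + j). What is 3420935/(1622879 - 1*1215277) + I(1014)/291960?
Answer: 924367357200101/110137720665960 ≈ 8.3928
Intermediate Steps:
3420935/(1622879 - 1*1215277) + I(1014)/291960 = 3420935/(1622879 - 1*1215277) + 1/((837 + 1014)*291960) = 3420935/(1622879 - 1215277) + (1/291960)/1851 = 3420935/407602 + (1/1851)*(1/291960) = 3420935*(1/407602) + 1/540417960 = 3420935/407602 + 1/540417960 = 924367357200101/110137720665960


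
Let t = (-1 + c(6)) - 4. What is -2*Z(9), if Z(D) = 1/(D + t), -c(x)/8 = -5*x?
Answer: -1/122 ≈ -0.0081967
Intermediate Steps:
c(x) = 40*x (c(x) = -(-40)*x = 40*x)
t = 235 (t = (-1 + 40*6) - 4 = (-1 + 240) - 4 = 239 - 4 = 235)
Z(D) = 1/(235 + D) (Z(D) = 1/(D + 235) = 1/(235 + D))
-2*Z(9) = -2/(235 + 9) = -2/244 = -2*1/244 = -1/122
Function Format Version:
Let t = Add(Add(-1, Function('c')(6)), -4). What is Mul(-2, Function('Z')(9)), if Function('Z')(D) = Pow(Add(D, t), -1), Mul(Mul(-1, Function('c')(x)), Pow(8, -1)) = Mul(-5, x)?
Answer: Rational(-1, 122) ≈ -0.0081967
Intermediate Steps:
Function('c')(x) = Mul(40, x) (Function('c')(x) = Mul(-8, Mul(-5, x)) = Mul(40, x))
t = 235 (t = Add(Add(-1, Mul(40, 6)), -4) = Add(Add(-1, 240), -4) = Add(239, -4) = 235)
Function('Z')(D) = Pow(Add(235, D), -1) (Function('Z')(D) = Pow(Add(D, 235), -1) = Pow(Add(235, D), -1))
Mul(-2, Function('Z')(9)) = Mul(-2, Pow(Add(235, 9), -1)) = Mul(-2, Pow(244, -1)) = Mul(-2, Rational(1, 244)) = Rational(-1, 122)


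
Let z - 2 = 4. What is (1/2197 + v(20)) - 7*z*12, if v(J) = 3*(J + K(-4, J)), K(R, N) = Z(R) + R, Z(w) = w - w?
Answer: -1001831/2197 ≈ -456.00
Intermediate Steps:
z = 6 (z = 2 + 4 = 6)
Z(w) = 0
K(R, N) = R (K(R, N) = 0 + R = R)
v(J) = -12 + 3*J (v(J) = 3*(J - 4) = 3*(-4 + J) = -12 + 3*J)
(1/2197 + v(20)) - 7*z*12 = (1/2197 + (-12 + 3*20)) - 7*6*12 = (1/2197 + (-12 + 60)) - 42*12 = (1/2197 + 48) - 504 = 105457/2197 - 504 = -1001831/2197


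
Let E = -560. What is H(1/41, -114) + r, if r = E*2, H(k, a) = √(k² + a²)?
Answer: -1120 + √21846277/41 ≈ -1006.0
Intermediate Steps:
H(k, a) = √(a² + k²)
r = -1120 (r = -560*2 = -1120)
H(1/41, -114) + r = √((-114)² + (1/41)²) - 1120 = √(12996 + (1/41)²) - 1120 = √(12996 + 1/1681) - 1120 = √(21846277/1681) - 1120 = √21846277/41 - 1120 = -1120 + √21846277/41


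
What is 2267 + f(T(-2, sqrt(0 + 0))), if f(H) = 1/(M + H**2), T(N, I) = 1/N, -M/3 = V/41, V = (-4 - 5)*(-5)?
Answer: 1131069/499 ≈ 2266.7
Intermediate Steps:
V = 45 (V = -9*(-5) = 45)
M = -135/41 ≈ -3.2927
f(H) = 1/(-135/41 + H**2)
2267 + f(T(-2, sqrt(0 + 0))) = 2267 + 41/(-135 + 41*(1/(-2))**2) = 2267 + 41/(-135 + 41*(-1/2)**2) = 2267 + 41/(-135 + 41*(1/4)) = 2267 + 41/(-135 + 41/4) = 2267 + 41/(-499/4) = 2267 + 41*(-4/499) = 2267 - 164/499 = 1131069/499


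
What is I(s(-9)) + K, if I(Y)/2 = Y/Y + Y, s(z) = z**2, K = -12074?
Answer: -11910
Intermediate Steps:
I(Y) = 2 + 2*Y (I(Y) = 2*(Y/Y + Y) = 2*(1 + Y) = 2 + 2*Y)
I(s(-9)) + K = (2 + 2*(-9)**2) - 12074 = (2 + 2*81) - 12074 = (2 + 162) - 12074 = 164 - 12074 = -11910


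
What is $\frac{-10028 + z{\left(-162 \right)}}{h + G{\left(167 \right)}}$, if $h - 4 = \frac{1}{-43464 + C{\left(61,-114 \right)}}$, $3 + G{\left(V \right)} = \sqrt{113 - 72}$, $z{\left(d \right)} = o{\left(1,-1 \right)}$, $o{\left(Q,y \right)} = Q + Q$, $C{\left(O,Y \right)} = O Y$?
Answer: $\frac{25485333091956}{101679089795} - \frac{25485838582824 \sqrt{41}}{101679089795} \approx -1354.3$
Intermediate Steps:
$o{\left(Q,y \right)} = 2 Q$
$z{\left(d \right)} = 2$ ($z{\left(d \right)} = 2 \cdot 1 = 2$)
$G{\left(V \right)} = -3 + \sqrt{41}$ ($G{\left(V \right)} = -3 + \sqrt{113 - 72} = -3 + \sqrt{41}$)
$h = \frac{201671}{50418}$ ($h = 4 + \frac{1}{-43464 + 61 \left(-114\right)} = 4 + \frac{1}{-43464 - 6954} = 4 + \frac{1}{-50418} = 4 - \frac{1}{50418} = \frac{201671}{50418} \approx 4.0$)
$\frac{-10028 + z{\left(-162 \right)}}{h + G{\left(167 \right)}} = \frac{-10028 + 2}{\frac{201671}{50418} - \left(3 - \sqrt{41}\right)} = - \frac{10026}{\frac{50417}{50418} + \sqrt{41}}$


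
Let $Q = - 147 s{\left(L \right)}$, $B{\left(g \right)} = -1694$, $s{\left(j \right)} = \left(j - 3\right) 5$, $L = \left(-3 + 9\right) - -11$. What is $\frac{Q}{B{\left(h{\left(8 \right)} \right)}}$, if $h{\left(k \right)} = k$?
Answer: $\frac{735}{121} \approx 6.0744$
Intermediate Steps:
$L = 17$ ($L = 6 + 11 = 17$)
$s{\left(j \right)} = -15 + 5 j$ ($s{\left(j \right)} = \left(-3 + j\right) 5 = -15 + 5 j$)
$Q = -10290$ ($Q = - 147 \left(-15 + 5 \cdot 17\right) = - 147 \left(-15 + 85\right) = \left(-147\right) 70 = -10290$)
$\frac{Q}{B{\left(h{\left(8 \right)} \right)}} = - \frac{10290}{-1694} = \left(-10290\right) \left(- \frac{1}{1694}\right) = \frac{735}{121}$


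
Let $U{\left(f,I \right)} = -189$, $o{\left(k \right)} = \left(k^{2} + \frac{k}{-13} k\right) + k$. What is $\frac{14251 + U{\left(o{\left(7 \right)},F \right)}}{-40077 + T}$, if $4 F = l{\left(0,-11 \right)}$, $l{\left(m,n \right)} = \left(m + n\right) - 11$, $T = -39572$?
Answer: $- \frac{14062}{79649} \approx -0.17655$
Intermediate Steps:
$l{\left(m,n \right)} = -11 + m + n$
$o{\left(k \right)} = k + \frac{12 k^{2}}{13}$ ($o{\left(k \right)} = \left(k^{2} + k \left(- \frac{1}{13}\right) k\right) + k = \left(k^{2} + - \frac{k}{13} k\right) + k = \left(k^{2} - \frac{k^{2}}{13}\right) + k = \frac{12 k^{2}}{13} + k = k + \frac{12 k^{2}}{13}$)
$F = - \frac{11}{2}$ ($F = \frac{-11 + 0 - 11}{4} = \frac{1}{4} \left(-22\right) = - \frac{11}{2} \approx -5.5$)
$\frac{14251 + U{\left(o{\left(7 \right)},F \right)}}{-40077 + T} = \frac{14251 - 189}{-40077 - 39572} = \frac{14062}{-79649} = 14062 \left(- \frac{1}{79649}\right) = - \frac{14062}{79649}$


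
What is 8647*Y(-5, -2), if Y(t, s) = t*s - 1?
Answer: 77823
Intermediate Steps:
Y(t, s) = -1 + s*t (Y(t, s) = s*t - 1 = -1 + s*t)
8647*Y(-5, -2) = 8647*(-1 - 2*(-5)) = 8647*(-1 + 10) = 8647*9 = 77823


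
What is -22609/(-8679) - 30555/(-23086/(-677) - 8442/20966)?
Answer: -268088806270358/296515457337 ≈ -904.13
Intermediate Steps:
-22609/(-8679) - 30555/(-23086/(-677) - 8442/20966) = -22609*(-1/8679) - 30555/(-23086*(-1/677) - 8442*1/20966) = 22609/8679 - 30555/(23086/677 - 4221/10483) = 22609/8679 - 30555/239152921/7096991 = 22609/8679 - 30555*7096991/239152921 = 22609/8679 - 30978365715/34164703 = -268088806270358/296515457337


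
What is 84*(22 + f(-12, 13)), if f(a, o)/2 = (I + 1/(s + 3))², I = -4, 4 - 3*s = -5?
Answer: 12950/3 ≈ 4316.7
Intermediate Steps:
s = 3 (s = 4/3 - ⅓*(-5) = 4/3 + 5/3 = 3)
f(a, o) = 529/18 (f(a, o) = 2*(-4 + 1/(3 + 3))² = 2*(-4 + 1/6)² = 2*(-4 + ⅙)² = 2*(-23/6)² = 2*(529/36) = 529/18)
84*(22 + f(-12, 13)) = 84*(22 + 529/18) = 84*(925/18) = 12950/3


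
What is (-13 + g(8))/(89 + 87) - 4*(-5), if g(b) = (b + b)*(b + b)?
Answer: 3763/176 ≈ 21.381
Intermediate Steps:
g(b) = 4*b² (g(b) = (2*b)*(2*b) = 4*b²)
(-13 + g(8))/(89 + 87) - 4*(-5) = (-13 + 4*8²)/(89 + 87) - 4*(-5) = (-13 + 4*64)/176 + 20 = (-13 + 256)/176 + 20 = (1/176)*243 + 20 = 243/176 + 20 = 3763/176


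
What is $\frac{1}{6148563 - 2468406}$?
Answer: $\frac{1}{3680157} \approx 2.7173 \cdot 10^{-7}$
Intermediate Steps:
$\frac{1}{6148563 - 2468406} = \frac{1}{3680157}$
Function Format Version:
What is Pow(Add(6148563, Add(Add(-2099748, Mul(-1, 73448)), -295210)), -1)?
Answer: Rational(1, 3680157) ≈ 2.7173e-7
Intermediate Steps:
Pow(Add(6148563, Add(Add(-2099748, Mul(-1, 73448)), -295210)), -1) = Pow(Add(6148563, Add(Add(-2099748, -73448), -295210)), -1) = Pow(Add(6148563, Add(-2173196, -295210)), -1) = Pow(Add(6148563, -2468406), -1) = Pow(3680157, -1) = Rational(1, 3680157)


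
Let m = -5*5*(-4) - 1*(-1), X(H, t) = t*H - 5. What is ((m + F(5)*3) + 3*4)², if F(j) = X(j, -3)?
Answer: 2809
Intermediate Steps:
X(H, t) = -5 + H*t (X(H, t) = H*t - 5 = -5 + H*t)
F(j) = -5 - 3*j (F(j) = -5 + j*(-3) = -5 - 3*j)
m = 101 (m = -25*(-4) + 1 = 100 + 1 = 101)
((m + F(5)*3) + 3*4)² = ((101 + (-5 - 3*5)*3) + 3*4)² = ((101 + (-5 - 15)*3) + 12)² = ((101 - 20*3) + 12)² = ((101 - 60) + 12)² = (41 + 12)² = 53² = 2809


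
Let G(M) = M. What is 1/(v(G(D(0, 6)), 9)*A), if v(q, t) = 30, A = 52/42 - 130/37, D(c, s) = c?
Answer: -259/17680 ≈ -0.014649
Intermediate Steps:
A = -1768/777 (A = 52*(1/42) - 130*1/37 = 26/21 - 130/37 = -1768/777 ≈ -2.2754)
1/(v(G(D(0, 6)), 9)*A) = 1/(30*(-1768/777)) = 1/(-17680/259) = -259/17680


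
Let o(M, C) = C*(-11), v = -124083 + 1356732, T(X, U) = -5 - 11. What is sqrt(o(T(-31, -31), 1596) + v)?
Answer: sqrt(1215093) ≈ 1102.3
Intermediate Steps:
T(X, U) = -16
v = 1232649
o(M, C) = -11*C
sqrt(o(T(-31, -31), 1596) + v) = sqrt(-11*1596 + 1232649) = sqrt(-17556 + 1232649) = sqrt(1215093)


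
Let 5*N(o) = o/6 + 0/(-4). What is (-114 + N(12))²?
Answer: 322624/25 ≈ 12905.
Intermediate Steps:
N(o) = o/30 (N(o) = (o/6 + 0/(-4))/5 = (o*(⅙) + 0*(-¼))/5 = (o/6 + 0)/5 = (o/6)/5 = o/30)
(-114 + N(12))² = (-114 + (1/30)*12)² = (-114 + ⅖)² = (-568/5)² = 322624/25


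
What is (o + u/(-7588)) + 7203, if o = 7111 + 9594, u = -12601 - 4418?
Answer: 181430923/7588 ≈ 23910.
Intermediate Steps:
u = -17019
o = 16705
(o + u/(-7588)) + 7203 = (16705 - 17019/(-7588)) + 7203 = (16705 - 17019*(-1/7588)) + 7203 = (16705 + 17019/7588) + 7203 = 126774559/7588 + 7203 = 181430923/7588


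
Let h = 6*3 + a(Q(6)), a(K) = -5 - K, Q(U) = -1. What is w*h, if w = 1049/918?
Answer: 7343/459 ≈ 15.998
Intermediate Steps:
w = 1049/918 (w = 1049*(1/918) = 1049/918 ≈ 1.1427)
h = 14 (h = 6*3 + (-5 - 1*(-1)) = 18 + (-5 + 1) = 18 - 4 = 14)
w*h = (1049/918)*14 = 7343/459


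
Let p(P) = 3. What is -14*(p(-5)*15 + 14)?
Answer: -826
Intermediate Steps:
-14*(p(-5)*15 + 14) = -14*(3*15 + 14) = -14*(45 + 14) = -14*59 = -826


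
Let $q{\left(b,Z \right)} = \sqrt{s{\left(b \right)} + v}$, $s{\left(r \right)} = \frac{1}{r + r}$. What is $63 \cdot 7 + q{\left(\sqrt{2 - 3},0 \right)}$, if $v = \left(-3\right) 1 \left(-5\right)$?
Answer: $441 + \frac{\sqrt{60 - 2 i}}{2} \approx 444.87 - 0.064541 i$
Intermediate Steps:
$s{\left(r \right)} = \frac{1}{2 r}$
$v = 15$ ($v = \left(-3\right) \left(-5\right) = 15$)
$q{\left(b,Z \right)} = \sqrt{15 + \frac{1}{2 b}}$ ($q{\left(b,Z \right)} = \sqrt{\frac{1}{2 b} + 15} = \sqrt{15 + \frac{1}{2 b}}$)
$63 \cdot 7 + q{\left(\sqrt{2 - 3},0 \right)} = 63 \cdot 7 + \frac{\sqrt{60 + \frac{2}{\sqrt{2 - 3}}}}{2} = 441 + \frac{\sqrt{60 + \frac{2}{\sqrt{-1}}}}{2} = 441 + \frac{\sqrt{60 + \frac{2}{i}}}{2} = 441 + \frac{\sqrt{60 + 2 \left(- i\right)}}{2} = 441 + \frac{\sqrt{60 - 2 i}}{2}$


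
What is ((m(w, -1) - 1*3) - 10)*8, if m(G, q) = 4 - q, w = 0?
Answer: -64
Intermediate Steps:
((m(w, -1) - 1*3) - 10)*8 = (((4 - 1*(-1)) - 1*3) - 10)*8 = (((4 + 1) - 3) - 10)*8 = ((5 - 3) - 10)*8 = (2 - 10)*8 = -8*8 = -64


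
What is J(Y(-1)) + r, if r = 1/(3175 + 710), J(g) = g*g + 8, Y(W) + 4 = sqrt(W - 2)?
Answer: 81586/3885 - 8*I*sqrt(3) ≈ 21.0 - 13.856*I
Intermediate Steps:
Y(W) = -4 + sqrt(-2 + W) (Y(W) = -4 + sqrt(W - 2) = -4 + sqrt(-2 + W))
J(g) = 8 + g**2 (J(g) = g**2 + 8 = 8 + g**2)
r = 1/3885 ≈ 0.00025740
J(Y(-1)) + r = (8 + (-4 + sqrt(-2 - 1))**2) + 1/3885 = (8 + (-4 + sqrt(-3))**2) + 1/3885 = (8 + (-4 + I*sqrt(3))**2) + 1/3885 = 31081/3885 + (-4 + I*sqrt(3))**2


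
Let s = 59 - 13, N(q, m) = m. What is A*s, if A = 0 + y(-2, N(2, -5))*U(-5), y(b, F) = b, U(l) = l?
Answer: 460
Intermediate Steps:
s = 46
A = 10 (A = 0 - 2*(-5) = 0 + 10 = 10)
A*s = 10*46 = 460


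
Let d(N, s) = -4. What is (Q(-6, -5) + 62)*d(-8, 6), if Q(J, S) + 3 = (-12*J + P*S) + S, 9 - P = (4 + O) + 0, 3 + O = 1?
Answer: -364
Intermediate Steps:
O = -2 (O = -3 + 1 = -2)
P = 7 (P = 9 - ((4 - 2) + 0) = 9 - (2 + 0) = 9 - 1*2 = 9 - 2 = 7)
Q(J, S) = -3 - 12*J + 8*S (Q(J, S) = -3 + ((-12*J + 7*S) + S) = -3 + (-12*J + 8*S) = -3 - 12*J + 8*S)
(Q(-6, -5) + 62)*d(-8, 6) = ((-3 - 12*(-6) + 8*(-5)) + 62)*(-4) = ((-3 + 72 - 40) + 62)*(-4) = (29 + 62)*(-4) = 91*(-4) = -364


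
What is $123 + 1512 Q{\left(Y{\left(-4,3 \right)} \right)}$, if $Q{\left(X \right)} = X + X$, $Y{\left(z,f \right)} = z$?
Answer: $-11973$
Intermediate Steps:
$Q{\left(X \right)} = 2 X$
$123 + 1512 Q{\left(Y{\left(-4,3 \right)} \right)} = 123 + 1512 \cdot 2 \left(-4\right) = 123 + 1512 \left(-8\right) = 123 - 12096 = -11973$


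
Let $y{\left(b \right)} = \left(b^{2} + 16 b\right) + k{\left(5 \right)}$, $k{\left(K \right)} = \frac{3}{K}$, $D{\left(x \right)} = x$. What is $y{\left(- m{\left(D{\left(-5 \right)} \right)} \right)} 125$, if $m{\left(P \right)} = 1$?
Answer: $-1800$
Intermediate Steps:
$y{\left(b \right)} = \frac{3}{5} + b^{2} + 16 b$ ($y{\left(b \right)} = \left(b^{2} + 16 b\right) + \frac{3}{5} = \frac{3}{5} + b^{2} + 16 b$)
$y{\left(- m{\left(D{\left(-5 \right)} \right)} \right)} 125 = \left(\frac{3}{5} + \left(\left(-1\right) 1\right)^{2} + 16 \left(\left(-1\right) 1\right)\right) 125 = \left(\frac{3}{5} + \left(-1\right)^{2} + 16 \left(-1\right)\right) 125 = \left(\frac{3}{5} + 1 - 16\right) 125 = \left(- \frac{72}{5}\right) 125 = -1800$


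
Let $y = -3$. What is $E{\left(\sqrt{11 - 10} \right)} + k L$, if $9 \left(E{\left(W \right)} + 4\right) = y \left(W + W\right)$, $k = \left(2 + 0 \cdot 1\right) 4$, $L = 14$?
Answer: $\frac{322}{3} \approx 107.33$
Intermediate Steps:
$k = 8$ ($k = \left(2 + 0\right) 4 = 2 \cdot 4 = 8$)
$E{\left(W \right)} = -4 - \frac{2 W}{3}$ ($E{\left(W \right)} = -4 + \frac{\left(-3\right) \left(W + W\right)}{9} = -4 + \frac{\left(-3\right) 2 W}{9} = -4 + \frac{\left(-6\right) W}{9} = -4 - \frac{2 W}{3}$)
$E{\left(\sqrt{11 - 10} \right)} + k L = \left(-4 - \frac{2 \sqrt{11 - 10}}{3}\right) + 8 \cdot 14 = \left(-4 - \frac{2 \sqrt{1}}{3}\right) + 112 = \left(-4 - \frac{2}{3}\right) + 112 = - \frac{14}{3} + 112 = \frac{322}{3}$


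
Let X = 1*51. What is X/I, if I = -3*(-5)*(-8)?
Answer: -17/40 ≈ -0.42500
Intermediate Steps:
I = -120 (I = 15*(-8) = -120)
X = 51
X/I = 51/(-120) = 51*(-1/120) = -17/40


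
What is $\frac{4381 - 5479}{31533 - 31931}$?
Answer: $\frac{549}{199} \approx 2.7588$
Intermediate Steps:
$\frac{4381 - 5479}{31533 - 31931} = - \frac{1098}{-398} = \left(-1098\right) \left(- \frac{1}{398}\right) = \frac{549}{199}$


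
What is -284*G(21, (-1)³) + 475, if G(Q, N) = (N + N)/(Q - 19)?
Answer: 759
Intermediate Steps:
G(Q, N) = 2*N/(-19 + Q) (G(Q, N) = (2*N)/(-19 + Q) = 2*N/(-19 + Q))
-284*G(21, (-1)³) + 475 = -568*(-1)³/(-19 + 21) + 475 = -568*(-1)/2 + 475 = -284*(-1) + 475 = 284 + 475 = 759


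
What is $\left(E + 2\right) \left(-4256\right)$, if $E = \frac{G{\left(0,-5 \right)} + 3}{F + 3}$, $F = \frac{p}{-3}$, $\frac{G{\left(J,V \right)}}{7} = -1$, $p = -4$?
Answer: $- \frac{59584}{13} \approx -4583.4$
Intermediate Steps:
$G{\left(J,V \right)} = -7$ ($G{\left(J,V \right)} = 7 \left(-1\right) = -7$)
$F = \frac{4}{3}$ ($F = - \frac{4}{-3} = \left(-4\right) \left(- \frac{1}{3}\right) = \frac{4}{3} \approx 1.3333$)
$E = - \frac{12}{13}$ ($E = \frac{-7 + 3}{\frac{4}{3} + 3} = - \frac{4}{\frac{13}{3}} = \left(-4\right) \frac{3}{13} = - \frac{12}{13} \approx -0.92308$)
$\left(E + 2\right) \left(-4256\right) = \left(- \frac{12}{13} + 2\right) \left(-4256\right) = \frac{14}{13} \left(-4256\right) = - \frac{59584}{13}$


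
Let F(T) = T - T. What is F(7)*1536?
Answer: 0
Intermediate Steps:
F(T) = 0
F(7)*1536 = 0*1536 = 0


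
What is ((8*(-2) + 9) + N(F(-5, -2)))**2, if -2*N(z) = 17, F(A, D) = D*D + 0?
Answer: 961/4 ≈ 240.25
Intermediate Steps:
F(A, D) = D**2 (F(A, D) = D**2 + 0 = D**2)
N(z) = -17/2 (N(z) = -1/2*17 = -17/2)
((8*(-2) + 9) + N(F(-5, -2)))**2 = ((8*(-2) + 9) - 17/2)**2 = ((-16 + 9) - 17/2)**2 = (-7 - 17/2)**2 = (-31/2)**2 = 961/4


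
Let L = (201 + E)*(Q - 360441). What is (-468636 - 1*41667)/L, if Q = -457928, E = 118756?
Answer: 510303/97350721133 ≈ 5.2419e-6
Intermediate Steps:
L = -97350721133 (L = (201 + 118756)*(-457928 - 360441) = 118957*(-818369) = -97350721133)
(-468636 - 1*41667)/L = (-468636 - 1*41667)/(-97350721133) = (-468636 - 41667)*(-1/97350721133) = -510303*(-1/97350721133) = 510303/97350721133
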